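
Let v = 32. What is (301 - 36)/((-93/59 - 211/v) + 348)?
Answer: 500320/641599 ≈ 0.77980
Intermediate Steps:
(301 - 36)/((-93/59 - 211/v) + 348) = (301 - 36)/((-93/59 - 211/32) + 348) = 265/((-93*1/59 - 211*1/32) + 348) = 265/((-93/59 - 211/32) + 348) = 265/(-15425/1888 + 348) = 265/(641599/1888) = 265*(1888/641599) = 500320/641599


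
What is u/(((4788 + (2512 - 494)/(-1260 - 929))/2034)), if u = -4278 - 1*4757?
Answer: -20113834455/5239457 ≈ -3838.9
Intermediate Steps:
u = -9035 (u = -4278 - 4757 = -9035)
u/(((4788 + (2512 - 494)/(-1260 - 929))/2034)) = -9035*2034/(4788 + (2512 - 494)/(-1260 - 929)) = -9035*2034/(4788 + 2018/(-2189)) = -9035*2034/(4788 + 2018*(-1/2189)) = -9035*2034/(4788 - 2018/2189) = -9035/((10478914/2189)*(1/2034)) = -9035/5239457/2226213 = -9035*2226213/5239457 = -20113834455/5239457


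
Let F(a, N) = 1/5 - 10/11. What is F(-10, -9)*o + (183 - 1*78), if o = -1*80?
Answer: 1779/11 ≈ 161.73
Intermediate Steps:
o = -80
F(a, N) = -39/55 (F(a, N) = 1*(⅕) - 10*1/11 = ⅕ - 10/11 = -39/55)
F(-10, -9)*o + (183 - 1*78) = -39/55*(-80) + (183 - 1*78) = 624/11 + (183 - 78) = 624/11 + 105 = 1779/11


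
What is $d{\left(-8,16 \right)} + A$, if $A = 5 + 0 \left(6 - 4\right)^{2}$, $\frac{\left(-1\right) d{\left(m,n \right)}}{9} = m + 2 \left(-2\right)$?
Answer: $113$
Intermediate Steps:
$d{\left(m,n \right)} = 36 - 9 m$ ($d{\left(m,n \right)} = - 9 \left(m + 2 \left(-2\right)\right) = - 9 \left(m - 4\right) = - 9 \left(-4 + m\right) = 36 - 9 m$)
$A = 5$ ($A = 5 + 0 \cdot 2^{2} = 5 + 0 \cdot 4 = 5 + 0 = 5$)
$d{\left(-8,16 \right)} + A = \left(36 - -72\right) + 5 = \left(36 + 72\right) + 5 = 108 + 5 = 113$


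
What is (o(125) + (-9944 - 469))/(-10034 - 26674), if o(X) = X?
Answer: 2572/9177 ≈ 0.28027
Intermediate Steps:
(o(125) + (-9944 - 469))/(-10034 - 26674) = (125 + (-9944 - 469))/(-10034 - 26674) = (125 - 10413)/(-36708) = -10288*(-1/36708) = 2572/9177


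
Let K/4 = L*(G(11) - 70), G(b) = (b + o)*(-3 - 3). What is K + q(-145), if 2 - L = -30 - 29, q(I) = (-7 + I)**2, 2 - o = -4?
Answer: -18864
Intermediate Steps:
o = 6 (o = 2 - 1*(-4) = 2 + 4 = 6)
L = 61 (L = 2 - (-30 - 29) = 2 - 1*(-59) = 2 + 59 = 61)
G(b) = -36 - 6*b (G(b) = (b + 6)*(-3 - 3) = (6 + b)*(-6) = -36 - 6*b)
K = -41968 (K = 4*(61*((-36 - 6*11) - 70)) = 4*(61*((-36 - 66) - 70)) = 4*(61*(-102 - 70)) = 4*(61*(-172)) = 4*(-10492) = -41968)
K + q(-145) = -41968 + (-7 - 145)**2 = -41968 + (-152)**2 = -41968 + 23104 = -18864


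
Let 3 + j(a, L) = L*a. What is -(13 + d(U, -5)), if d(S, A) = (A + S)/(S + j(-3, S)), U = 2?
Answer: -94/7 ≈ -13.429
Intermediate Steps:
j(a, L) = -3 + L*a
d(S, A) = (A + S)/(-3 - 2*S) (d(S, A) = (A + S)/(S + (-3 + S*(-3))) = (A + S)/(S + (-3 - 3*S)) = (A + S)/(-3 - 2*S))
-(13 + d(U, -5)) = -(13 + (-5 + 2)/(-3 - 2*2)) = -(13 - 3/(-3 - 4)) = -(13 - 3/(-7)) = -(13 - ⅐*(-3)) = -(13 + 3/7) = -1*94/7 = -94/7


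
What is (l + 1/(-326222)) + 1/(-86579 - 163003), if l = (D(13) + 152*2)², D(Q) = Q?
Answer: 2045431969723738/20354784801 ≈ 1.0049e+5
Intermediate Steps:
l = 100489 (l = (13 + 152*2)² = (13 + 304)² = 317² = 100489)
(l + 1/(-326222)) + 1/(-86579 - 163003) = (100489 + 1/(-326222)) + 1/(-86579 - 163003) = (100489 - 1/326222) + 1/(-249582) = 32781722557/326222 - 1/249582 = 2045431969723738/20354784801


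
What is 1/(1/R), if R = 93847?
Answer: 93847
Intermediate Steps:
1/(1/R) = 1/(1/93847) = 93847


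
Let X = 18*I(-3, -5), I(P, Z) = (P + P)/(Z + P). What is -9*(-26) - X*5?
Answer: 333/2 ≈ 166.50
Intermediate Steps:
I(P, Z) = 2*P/(P + Z) (I(P, Z) = (2*P)/(P + Z) = 2*P/(P + Z))
X = 27/2 (X = 18*(2*(-3)/(-3 - 5)) = 18*(2*(-3)/(-8)) = 18*(2*(-3)*(-⅛)) = 18*(¾) = 27/2 ≈ 13.500)
-9*(-26) - X*5 = -9*(-26) - 27*5/2 = 234 - 1*135/2 = 234 - 135/2 = 333/2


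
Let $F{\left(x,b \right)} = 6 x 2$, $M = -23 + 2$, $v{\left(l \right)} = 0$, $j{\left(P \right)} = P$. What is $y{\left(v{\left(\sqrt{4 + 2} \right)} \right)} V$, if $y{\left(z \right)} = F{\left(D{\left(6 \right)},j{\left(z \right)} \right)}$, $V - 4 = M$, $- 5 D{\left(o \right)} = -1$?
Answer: $- \frac{204}{5} \approx -40.8$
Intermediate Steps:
$D{\left(o \right)} = \frac{1}{5}$ ($D{\left(o \right)} = \left(- \frac{1}{5}\right) \left(-1\right) = \frac{1}{5}$)
$M = -21$
$V = -17$ ($V = 4 - 21 = -17$)
$F{\left(x,b \right)} = 12 x$
$y{\left(z \right)} = \frac{12}{5}$ ($y{\left(z \right)} = 12 \cdot \frac{1}{5} = \frac{12}{5}$)
$y{\left(v{\left(\sqrt{4 + 2} \right)} \right)} V = \frac{12}{5} \left(-17\right) = - \frac{204}{5}$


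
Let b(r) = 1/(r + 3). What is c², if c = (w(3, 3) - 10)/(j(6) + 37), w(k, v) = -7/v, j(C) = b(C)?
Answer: 12321/111556 ≈ 0.11045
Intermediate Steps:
b(r) = 1/(3 + r)
j(C) = 1/(3 + C)
c = -111/334 (c = (-7/3 - 10)/(1/(3 + 6) + 37) = (-7*⅓ - 10)/(1/9 + 37) = (-7/3 - 10)/(⅑ + 37) = -37/(3*334/9) = -37/3*9/334 = -111/334 ≈ -0.33234)
c² = (-111/334)² = 12321/111556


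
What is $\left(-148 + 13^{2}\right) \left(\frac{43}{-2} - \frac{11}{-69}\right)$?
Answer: $- \frac{20615}{46} \approx -448.15$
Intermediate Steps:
$\left(-148 + 13^{2}\right) \left(\frac{43}{-2} - \frac{11}{-69}\right) = \left(-148 + 169\right) \left(43 \left(- \frac{1}{2}\right) - - \frac{11}{69}\right) = 21 \left(- \frac{43}{2} + \frac{11}{69}\right) = 21 \left(- \frac{2945}{138}\right) = - \frac{20615}{46}$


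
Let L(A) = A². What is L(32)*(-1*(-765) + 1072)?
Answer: 1881088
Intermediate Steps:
L(32)*(-1*(-765) + 1072) = 32²*(-1*(-765) + 1072) = 1024*(765 + 1072) = 1024*1837 = 1881088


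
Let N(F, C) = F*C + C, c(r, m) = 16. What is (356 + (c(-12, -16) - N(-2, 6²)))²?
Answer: 166464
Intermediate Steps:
N(F, C) = C + C*F (N(F, C) = C*F + C = C + C*F)
(356 + (c(-12, -16) - N(-2, 6²)))² = (356 + (16 - 6²*(1 - 2)))² = (356 + (16 - 36*(-1)))² = (356 + (16 - 1*(-36)))² = (356 + (16 + 36))² = (356 + 52)² = 408² = 166464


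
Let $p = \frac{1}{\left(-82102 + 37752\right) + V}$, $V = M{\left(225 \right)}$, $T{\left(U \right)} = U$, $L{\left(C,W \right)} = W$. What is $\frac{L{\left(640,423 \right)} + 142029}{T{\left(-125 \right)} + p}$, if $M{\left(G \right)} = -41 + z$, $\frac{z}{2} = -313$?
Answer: $- \frac{3206380842}{2813563} \approx -1139.6$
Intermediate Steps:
$z = -626$ ($z = 2 \left(-313\right) = -626$)
$M{\left(G \right)} = -667$ ($M{\left(G \right)} = -41 - 626 = -667$)
$V = -667$
$p = - \frac{1}{45017}$ ($p = \frac{1}{\left(-82102 + 37752\right) - 667} = \frac{1}{-44350 - 667} = \frac{1}{-45017} = - \frac{1}{45017} \approx -2.2214 \cdot 10^{-5}$)
$\frac{L{\left(640,423 \right)} + 142029}{T{\left(-125 \right)} + p} = \frac{423 + 142029}{-125 - \frac{1}{45017}} = \frac{142452}{- \frac{5627126}{45017}} = 142452 \left(- \frac{45017}{5627126}\right) = - \frac{3206380842}{2813563}$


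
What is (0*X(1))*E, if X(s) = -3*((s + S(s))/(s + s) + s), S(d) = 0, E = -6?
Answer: 0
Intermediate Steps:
X(s) = -3/2 - 3*s (X(s) = -3*((s + 0)/(s + s) + s) = -3*(s/((2*s)) + s) = -3*(s*(1/(2*s)) + s) = -3*(½ + s) = -3/2 - 3*s)
(0*X(1))*E = (0*(-3/2 - 3*1))*(-6) = (0*(-3/2 - 3))*(-6) = (0*(-9/2))*(-6) = 0*(-6) = 0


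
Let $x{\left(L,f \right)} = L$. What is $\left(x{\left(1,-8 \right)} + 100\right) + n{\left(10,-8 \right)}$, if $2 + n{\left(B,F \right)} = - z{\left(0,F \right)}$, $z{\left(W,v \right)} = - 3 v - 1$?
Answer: $76$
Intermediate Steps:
$z{\left(W,v \right)} = -1 - 3 v$
$n{\left(B,F \right)} = -1 + 3 F$ ($n{\left(B,F \right)} = -2 - \left(-1 - 3 F\right) = -2 + \left(1 + 3 F\right) = -1 + 3 F$)
$\left(x{\left(1,-8 \right)} + 100\right) + n{\left(10,-8 \right)} = \left(1 + 100\right) + \left(-1 + 3 \left(-8\right)\right) = 101 - 25 = 76$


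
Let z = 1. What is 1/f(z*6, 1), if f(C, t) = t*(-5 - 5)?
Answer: -⅒ ≈ -0.10000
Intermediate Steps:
f(C, t) = -10*t (f(C, t) = t*(-10) = -10*t)
1/f(z*6, 1) = 1/(-10*1) = 1/(-10) = -⅒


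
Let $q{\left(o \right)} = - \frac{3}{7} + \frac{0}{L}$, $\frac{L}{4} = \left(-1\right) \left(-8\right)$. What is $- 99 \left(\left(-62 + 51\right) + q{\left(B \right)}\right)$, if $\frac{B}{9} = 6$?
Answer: $\frac{7920}{7} \approx 1131.4$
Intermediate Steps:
$B = 54$ ($B = 9 \cdot 6 = 54$)
$L = 32$ ($L = 4 \left(\left(-1\right) \left(-8\right)\right) = 4 \cdot 8 = 32$)
$q{\left(o \right)} = - \frac{3}{7}$ ($q{\left(o \right)} = - \frac{3}{7} + \frac{0}{32} = \left(-3\right) \frac{1}{7} + 0 \cdot \frac{1}{32} = - \frac{3}{7} + 0 = - \frac{3}{7}$)
$- 99 \left(\left(-62 + 51\right) + q{\left(B \right)}\right) = - 99 \left(\left(-62 + 51\right) - \frac{3}{7}\right) = - 99 \left(-11 - \frac{3}{7}\right) = \left(-99\right) \left(- \frac{80}{7}\right) = \frac{7920}{7}$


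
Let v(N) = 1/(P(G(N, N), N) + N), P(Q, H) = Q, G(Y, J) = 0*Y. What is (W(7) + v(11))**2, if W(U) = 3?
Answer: 1156/121 ≈ 9.5537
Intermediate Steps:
G(Y, J) = 0
v(N) = 1/N (v(N) = 1/(0 + N) = 1/N)
(W(7) + v(11))**2 = (3 + 1/11)**2 = (34/11)**2 = 1156/121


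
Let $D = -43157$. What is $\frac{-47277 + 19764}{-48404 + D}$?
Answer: $\frac{27513}{91561} \approx 0.30049$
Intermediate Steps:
$\frac{-47277 + 19764}{-48404 + D} = \frac{-47277 + 19764}{-48404 - 43157} = - \frac{27513}{-91561} = \left(-27513\right) \left(- \frac{1}{91561}\right) = \frac{27513}{91561}$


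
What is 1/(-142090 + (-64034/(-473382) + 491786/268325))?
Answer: -63510112575/9024026903500099 ≈ -7.0379e-6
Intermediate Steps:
1/(-142090 + (-64034/(-473382) + 491786/268325)) = 1/(-142090 + (-64034*(-1/473382) + 491786*(1/268325))) = 1/(-142090 + (32017/236691 + 491786/268325)) = 1/(-142090 + 124992281651/63510112575) = 1/(-9024026903500099/63510112575) = -63510112575/9024026903500099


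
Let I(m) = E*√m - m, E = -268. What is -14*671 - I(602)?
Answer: -8792 + 268*√602 ≈ -2216.4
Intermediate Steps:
I(m) = -m - 268*√m (I(m) = -268*√m - m = -m - 268*√m)
-14*671 - I(602) = -14*671 - (-1*602 - 268*√602) = -9394 - (-602 - 268*√602) = -9394 + (602 + 268*√602) = -8792 + 268*√602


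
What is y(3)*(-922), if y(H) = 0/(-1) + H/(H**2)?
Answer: -922/3 ≈ -307.33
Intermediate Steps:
y(H) = 1/H (y(H) = 0*(-1) + H/H**2 = 0 + 1/H = 1/H)
y(3)*(-922) = -922/3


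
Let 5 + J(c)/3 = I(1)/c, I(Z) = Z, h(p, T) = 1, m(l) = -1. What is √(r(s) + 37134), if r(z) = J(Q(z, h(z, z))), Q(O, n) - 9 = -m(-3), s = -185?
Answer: √3711930/10 ≈ 192.66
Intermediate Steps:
Q(O, n) = 10 (Q(O, n) = 9 - 1*(-1) = 9 + 1 = 10)
J(c) = -15 + 3/c (J(c) = -15 + 3*(1/c) = -15 + 3/c)
r(z) = -147/10 (r(z) = -15 + 3/10 = -147/10)
√(r(s) + 37134) = √(-147/10 + 37134) = √(371193/10) = √3711930/10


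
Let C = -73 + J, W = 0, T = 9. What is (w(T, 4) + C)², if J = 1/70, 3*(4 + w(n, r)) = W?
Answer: 29041321/4900 ≈ 5926.8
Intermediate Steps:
w(n, r) = -4 (w(n, r) = -4 + (⅓)*0 = -4 + 0 = -4)
J = 1/70 ≈ 0.014286
C = -5109/70 (C = -73 + 1/70 = -5109/70 ≈ -72.986)
(w(T, 4) + C)² = (-4 - 5109/70)² = (-5389/70)² = 29041321/4900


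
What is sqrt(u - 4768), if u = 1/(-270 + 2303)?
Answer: I*sqrt(19706566319)/2033 ≈ 69.051*I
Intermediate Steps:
u = 1/2033 ≈ 0.00049188
sqrt(u - 4768) = sqrt(1/2033 - 4768) = sqrt(-9693343/2033) = I*sqrt(19706566319)/2033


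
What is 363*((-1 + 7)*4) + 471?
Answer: 9183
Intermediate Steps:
363*((-1 + 7)*4) + 471 = 363*(6*4) + 471 = 363*24 + 471 = 8712 + 471 = 9183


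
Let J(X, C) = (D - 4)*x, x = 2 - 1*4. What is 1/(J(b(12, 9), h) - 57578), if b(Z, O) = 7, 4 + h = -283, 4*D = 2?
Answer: -1/57571 ≈ -1.7370e-5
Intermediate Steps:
D = 1/2 (D = (1/4)*2 = 1/2 ≈ 0.50000)
h = -287 (h = -4 - 283 = -287)
x = -2 (x = 2 - 4 = -2)
J(X, C) = 7 (J(X, C) = (1/2 - 4)*(-2) = -7/2*(-2) = 7)
1/(J(b(12, 9), h) - 57578) = 1/(7 - 57578) = 1/(-57571) = -1/57571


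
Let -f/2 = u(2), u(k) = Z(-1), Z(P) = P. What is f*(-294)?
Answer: -588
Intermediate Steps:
u(k) = -1
f = 2 (f = -2*(-1) = 2)
f*(-294) = 2*(-294) = -588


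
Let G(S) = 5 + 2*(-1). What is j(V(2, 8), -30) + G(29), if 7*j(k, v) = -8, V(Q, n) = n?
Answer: 13/7 ≈ 1.8571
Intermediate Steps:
G(S) = 3 (G(S) = 5 - 2 = 3)
j(k, v) = -8/7 (j(k, v) = (⅐)*(-8) = -8/7)
j(V(2, 8), -30) + G(29) = -8/7 + 3 = 13/7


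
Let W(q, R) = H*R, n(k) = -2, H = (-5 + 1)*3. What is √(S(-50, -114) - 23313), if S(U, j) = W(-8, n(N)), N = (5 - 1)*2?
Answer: I*√23289 ≈ 152.61*I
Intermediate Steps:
N = 8 (N = 4*2 = 8)
H = -12 (H = -4*3 = -12)
W(q, R) = -12*R
S(U, j) = 24 (S(U, j) = -12*(-2) = 24)
√(S(-50, -114) - 23313) = √(24 - 23313) = √(-23289) = I*√23289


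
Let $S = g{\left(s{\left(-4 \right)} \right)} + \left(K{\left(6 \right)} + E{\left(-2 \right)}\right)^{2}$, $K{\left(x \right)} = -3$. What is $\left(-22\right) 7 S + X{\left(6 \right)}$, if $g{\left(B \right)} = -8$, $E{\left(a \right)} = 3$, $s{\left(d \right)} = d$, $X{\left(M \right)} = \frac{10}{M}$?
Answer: $\frac{3701}{3} \approx 1233.7$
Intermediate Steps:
$S = -8$ ($S = -8 + \left(-3 + 3\right)^{2} = -8 + 0^{2} = -8 + 0 = -8$)
$\left(-22\right) 7 S + X{\left(6 \right)} = \left(-22\right) 7 \left(-8\right) + \frac{10}{6} = \left(-154\right) \left(-8\right) + 10 \cdot \frac{1}{6} = 1232 + \frac{5}{3} = \frac{3701}{3}$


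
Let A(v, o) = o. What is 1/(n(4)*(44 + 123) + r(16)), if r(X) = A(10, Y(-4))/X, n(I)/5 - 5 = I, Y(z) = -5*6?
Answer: 8/60105 ≈ 0.00013310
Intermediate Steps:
Y(z) = -30
n(I) = 25 + 5*I
r(X) = -30/X
1/(n(4)*(44 + 123) + r(16)) = 1/((25 + 5*4)*(44 + 123) - 30/16) = 1/((25 + 20)*167 - 30*1/16) = 1/(45*167 - 15/8) = 1/(7515 - 15/8) = 1/(60105/8) = 8/60105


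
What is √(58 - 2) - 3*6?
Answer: -18 + 2*√14 ≈ -10.517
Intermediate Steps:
√(58 - 2) - 3*6 = √56 - 18 = 2*√14 - 18 = -18 + 2*√14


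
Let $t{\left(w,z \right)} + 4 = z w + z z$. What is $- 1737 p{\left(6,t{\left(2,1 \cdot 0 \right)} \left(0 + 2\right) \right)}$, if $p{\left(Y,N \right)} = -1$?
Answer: $1737$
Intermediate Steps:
$t{\left(w,z \right)} = -4 + z^{2} + w z$ ($t{\left(w,z \right)} = -4 + \left(z w + z z\right) = -4 + \left(w z + z^{2}\right) = -4 + \left(z^{2} + w z\right) = -4 + z^{2} + w z$)
$- 1737 p{\left(6,t{\left(2,1 \cdot 0 \right)} \left(0 + 2\right) \right)} = \left(-1737\right) \left(-1\right) = 1737$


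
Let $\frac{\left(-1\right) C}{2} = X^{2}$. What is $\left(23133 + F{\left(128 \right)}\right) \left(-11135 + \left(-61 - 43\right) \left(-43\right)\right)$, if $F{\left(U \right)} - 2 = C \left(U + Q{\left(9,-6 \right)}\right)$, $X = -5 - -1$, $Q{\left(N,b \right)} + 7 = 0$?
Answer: $-128349369$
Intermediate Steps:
$Q{\left(N,b \right)} = -7$ ($Q{\left(N,b \right)} = -7 + 0 = -7$)
$X = -4$ ($X = -5 + 1 = -4$)
$C = -32$ ($C = - 2 \left(-4\right)^{2} = \left(-2\right) 16 = -32$)
$F{\left(U \right)} = 226 - 32 U$ ($F{\left(U \right)} = 2 - 32 \left(U - 7\right) = 2 - 32 \left(-7 + U\right) = 2 - \left(-224 + 32 U\right) = 226 - 32 U$)
$\left(23133 + F{\left(128 \right)}\right) \left(-11135 + \left(-61 - 43\right) \left(-43\right)\right) = \left(23133 + \left(226 - 4096\right)\right) \left(-11135 + \left(-61 - 43\right) \left(-43\right)\right) = \left(23133 + \left(226 - 4096\right)\right) \left(-11135 - -4472\right) = \left(23133 - 3870\right) \left(-11135 + 4472\right) = 19263 \left(-6663\right) = -128349369$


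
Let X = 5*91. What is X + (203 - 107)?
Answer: 551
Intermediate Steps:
X = 455
X + (203 - 107) = 455 + (203 - 107) = 455 + 96 = 551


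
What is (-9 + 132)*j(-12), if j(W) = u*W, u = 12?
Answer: -17712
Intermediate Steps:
j(W) = 12*W
(-9 + 132)*j(-12) = (-9 + 132)*(12*(-12)) = 123*(-144) = -17712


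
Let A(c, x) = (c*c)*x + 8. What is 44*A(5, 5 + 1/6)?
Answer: 18106/3 ≈ 6035.3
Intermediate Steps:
A(c, x) = 8 + x*c² (A(c, x) = c²*x + 8 = x*c² + 8 = 8 + x*c²)
44*A(5, 5 + 1/6) = 44*(8 + (5 + 1/6)*5²) = 44*(8 + (5 + ⅙)*25) = 44*(8 + (31/6)*25) = 44*(8 + 775/6) = 44*(823/6) = 18106/3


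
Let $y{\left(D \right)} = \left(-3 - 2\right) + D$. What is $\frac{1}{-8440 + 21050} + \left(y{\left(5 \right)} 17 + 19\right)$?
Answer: $\frac{239591}{12610} \approx 19.0$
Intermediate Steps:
$y{\left(D \right)} = -5 + D$
$\frac{1}{-8440 + 21050} + \left(y{\left(5 \right)} 17 + 19\right) = \frac{1}{-8440 + 21050} + \left(\left(-5 + 5\right) 17 + 19\right) = \frac{1}{12610} + \left(0 \cdot 17 + 19\right) = \frac{1}{12610} + \left(0 + 19\right) = \frac{1}{12610} + 19 = \frac{239591}{12610}$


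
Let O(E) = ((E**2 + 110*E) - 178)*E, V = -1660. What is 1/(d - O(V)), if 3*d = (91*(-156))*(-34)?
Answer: 1/4271045408 ≈ 2.3413e-10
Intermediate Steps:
d = 160888 (d = ((91*(-156))*(-34))/3 = (-14196*(-34))/3 = (1/3)*482664 = 160888)
O(E) = E*(-178 + E**2 + 110*E) (O(E) = (-178 + E**2 + 110*E)*E = E*(-178 + E**2 + 110*E))
1/(d - O(V)) = 1/(160888 - (-1660)*(-178 + (-1660)**2 + 110*(-1660))) = 1/(160888 - (-1660)*(-178 + 2755600 - 182600)) = 1/(160888 - (-1660)*2572822) = 1/(160888 - 1*(-4270884520)) = 1/(160888 + 4270884520) = 1/4271045408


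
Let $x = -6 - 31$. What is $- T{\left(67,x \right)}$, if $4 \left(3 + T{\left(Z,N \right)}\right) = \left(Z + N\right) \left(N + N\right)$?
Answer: $558$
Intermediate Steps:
$x = -37$ ($x = -6 - 31 = -37$)
$T{\left(Z,N \right)} = -3 + \frac{N \left(N + Z\right)}{2}$ ($T{\left(Z,N \right)} = -3 + \frac{\left(Z + N\right) \left(N + N\right)}{4} = -3 + \frac{\left(N + Z\right) 2 N}{4} = -3 + \frac{2 N \left(N + Z\right)}{4} = -3 + \frac{N \left(N + Z\right)}{2}$)
$- T{\left(67,x \right)} = - (-3 + \frac{\left(-37\right)^{2}}{2} + \frac{1}{2} \left(-37\right) 67) = - (-3 + \frac{1}{2} \cdot 1369 - \frac{2479}{2}) = - (-3 + \frac{1369}{2} - \frac{2479}{2}) = \left(-1\right) \left(-558\right) = 558$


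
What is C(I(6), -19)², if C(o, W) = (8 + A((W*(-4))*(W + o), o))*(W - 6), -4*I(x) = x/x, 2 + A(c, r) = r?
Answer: 330625/16 ≈ 20664.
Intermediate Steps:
A(c, r) = -2 + r
I(x) = -¼ (I(x) = -x/(4*x) = -¼*1 = -¼)
C(o, W) = (-6 + W)*(6 + o) (C(o, W) = (8 + (-2 + o))*(W - 6) = (6 + o)*(-6 + W) = (-6 + W)*(6 + o))
C(I(6), -19)² = (-36 - 6*(-¼) + 6*(-19) - 19*(-¼))² = (-36 + 3/2 - 114 + 19/4)² = (-575/4)² = 330625/16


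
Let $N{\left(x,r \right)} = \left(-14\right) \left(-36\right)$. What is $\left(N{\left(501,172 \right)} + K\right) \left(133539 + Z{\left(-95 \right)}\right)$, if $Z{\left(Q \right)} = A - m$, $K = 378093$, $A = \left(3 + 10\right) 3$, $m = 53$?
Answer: $50552164425$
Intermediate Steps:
$N{\left(x,r \right)} = 504$
$A = 39$ ($A = 13 \cdot 3 = 39$)
$Z{\left(Q \right)} = -14$ ($Z{\left(Q \right)} = 39 - 53 = -14$)
$\left(N{\left(501,172 \right)} + K\right) \left(133539 + Z{\left(-95 \right)}\right) = \left(504 + 378093\right) \left(133539 - 14\right) = 378597 \cdot 133525 = 50552164425$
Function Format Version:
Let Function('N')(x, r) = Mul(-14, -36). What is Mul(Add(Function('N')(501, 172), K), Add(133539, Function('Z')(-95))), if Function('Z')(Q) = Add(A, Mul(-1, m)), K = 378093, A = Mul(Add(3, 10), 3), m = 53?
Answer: 50552164425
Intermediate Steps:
Function('N')(x, r) = 504
A = 39 (A = Mul(13, 3) = 39)
Function('Z')(Q) = -14 (Function('Z')(Q) = Add(39, Mul(-1, 53)) = Add(39, -53) = -14)
Mul(Add(Function('N')(501, 172), K), Add(133539, Function('Z')(-95))) = Mul(Add(504, 378093), Add(133539, -14)) = Mul(378597, 133525) = 50552164425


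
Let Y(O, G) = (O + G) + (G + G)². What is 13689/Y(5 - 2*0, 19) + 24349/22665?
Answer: 346005517/33272220 ≈ 10.399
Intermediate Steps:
Y(O, G) = G + O + 4*G² (Y(O, G) = (G + O) + (2*G)² = (G + O) + 4*G² = G + O + 4*G²)
13689/Y(5 - 2*0, 19) + 24349/22665 = 13689/(19 + (5 - 2*0) + 4*19²) + 24349/22665 = 13689/(19 + (5 + 0) + 4*361) + 24349*(1/22665) = 13689/(19 + 5 + 1444) + 24349/22665 = 13689/1468 + 24349/22665 = 346005517/33272220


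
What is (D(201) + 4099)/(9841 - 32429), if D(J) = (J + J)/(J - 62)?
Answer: -570163/3139732 ≈ -0.18160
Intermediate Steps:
D(J) = 2*J/(-62 + J) (D(J) = (2*J)/(-62 + J) = 2*J/(-62 + J))
(D(201) + 4099)/(9841 - 32429) = (2*201/(-62 + 201) + 4099)/(9841 - 32429) = (2*201/139 + 4099)/(-22588) = (2*201*(1/139) + 4099)*(-1/22588) = (402/139 + 4099)*(-1/22588) = (570163/139)*(-1/22588) = -570163/3139732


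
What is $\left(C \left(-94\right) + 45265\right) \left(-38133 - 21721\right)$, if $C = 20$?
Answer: $-2596765790$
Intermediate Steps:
$\left(C \left(-94\right) + 45265\right) \left(-38133 - 21721\right) = \left(20 \left(-94\right) + 45265\right) \left(-38133 - 21721\right) = \left(-1880 + 45265\right) \left(-59854\right) = 43385 \left(-59854\right) = -2596765790$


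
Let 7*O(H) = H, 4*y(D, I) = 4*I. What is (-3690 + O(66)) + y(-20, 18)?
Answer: -25638/7 ≈ -3662.6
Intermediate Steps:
y(D, I) = I (y(D, I) = (4*I)/4 = I)
O(H) = H/7
(-3690 + O(66)) + y(-20, 18) = (-3690 + (⅐)*66) + 18 = (-3690 + 66/7) + 18 = -25764/7 + 18 = -25638/7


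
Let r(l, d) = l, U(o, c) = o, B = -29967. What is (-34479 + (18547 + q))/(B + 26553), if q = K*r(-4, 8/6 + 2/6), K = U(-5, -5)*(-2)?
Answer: 2662/569 ≈ 4.6784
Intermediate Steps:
K = 10 (K = -5*(-2) = 10)
q = -40 (q = 10*(-4) = -40)
(-34479 + (18547 + q))/(B + 26553) = (-34479 + (18547 - 40))/(-29967 + 26553) = (-34479 + 18507)/(-3414) = -15972*(-1/3414) = 2662/569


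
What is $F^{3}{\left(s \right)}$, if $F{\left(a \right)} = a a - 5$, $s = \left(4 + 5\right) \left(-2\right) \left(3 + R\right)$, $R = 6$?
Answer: $18065161089919$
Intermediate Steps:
$s = -162$ ($s = \left(4 + 5\right) \left(-2\right) \left(3 + 6\right) = 9 \left(-2\right) 9 = \left(-18\right) 9 = -162$)
$F{\left(a \right)} = -5 + a^{2}$ ($F{\left(a \right)} = a^{2} - 5 = -5 + a^{2}$)
$F^{3}{\left(s \right)} = \left(-5 + \left(-162\right)^{2}\right)^{3} = \left(-5 + 26244\right)^{3} = 26239^{3} = 18065161089919$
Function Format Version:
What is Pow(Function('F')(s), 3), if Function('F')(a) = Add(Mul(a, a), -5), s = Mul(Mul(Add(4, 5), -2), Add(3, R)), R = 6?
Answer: 18065161089919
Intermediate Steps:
s = -162 (s = Mul(Mul(Add(4, 5), -2), Add(3, 6)) = Mul(Mul(9, -2), 9) = Mul(-18, 9) = -162)
Function('F')(a) = Add(-5, Pow(a, 2)) (Function('F')(a) = Add(Pow(a, 2), -5) = Add(-5, Pow(a, 2)))
Pow(Function('F')(s), 3) = Pow(Add(-5, Pow(-162, 2)), 3) = Pow(Add(-5, 26244), 3) = Pow(26239, 3) = 18065161089919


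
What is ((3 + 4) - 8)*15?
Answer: -15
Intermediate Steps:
((3 + 4) - 8)*15 = (7 - 8)*15 = -1*15 = -15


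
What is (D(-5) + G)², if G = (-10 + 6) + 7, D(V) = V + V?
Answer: 49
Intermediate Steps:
D(V) = 2*V
G = 3 (G = -4 + 7 = 3)
(D(-5) + G)² = (2*(-5) + 3)² = (-10 + 3)² = (-7)² = 49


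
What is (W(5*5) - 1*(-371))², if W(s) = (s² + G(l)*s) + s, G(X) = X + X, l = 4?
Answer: 1490841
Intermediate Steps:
G(X) = 2*X
W(s) = s² + 9*s (W(s) = (s² + (2*4)*s) + s = (s² + 8*s) + s = s² + 9*s)
(W(5*5) - 1*(-371))² = ((5*5)*(9 + 5*5) - 1*(-371))² = (25*(9 + 25) + 371)² = (25*34 + 371)² = (850 + 371)² = 1221² = 1490841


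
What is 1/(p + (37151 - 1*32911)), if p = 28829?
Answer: 1/33069 ≈ 3.0240e-5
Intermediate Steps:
1/(p + (37151 - 1*32911)) = 1/(28829 + (37151 - 1*32911)) = 1/(28829 + (37151 - 32911)) = 1/(28829 + 4240) = 1/33069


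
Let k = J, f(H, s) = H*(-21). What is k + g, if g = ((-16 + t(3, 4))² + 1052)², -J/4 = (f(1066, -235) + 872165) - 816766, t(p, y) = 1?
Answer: 1498677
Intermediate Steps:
f(H, s) = -21*H
J = -132052 (J = -4*((-21*1066 + 872165) - 816766) = -4*((-22386 + 872165) - 816766) = -4*(849779 - 816766) = -4*33013 = -132052)
k = -132052
g = 1630729 (g = ((-16 + 1)² + 1052)² = ((-15)² + 1052)² = (225 + 1052)² = 1277² = 1630729)
k + g = -132052 + 1630729 = 1498677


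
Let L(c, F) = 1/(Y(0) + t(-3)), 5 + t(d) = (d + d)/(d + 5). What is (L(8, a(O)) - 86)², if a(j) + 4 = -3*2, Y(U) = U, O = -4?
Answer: 474721/64 ≈ 7417.5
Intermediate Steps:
t(d) = -5 + 2*d/(5 + d) (t(d) = -5 + (d + d)/(d + 5) = -5 + (2*d)/(5 + d) = -5 + 2*d/(5 + d))
a(j) = -10 (a(j) = -4 - 3*2 = -4 - 6 = -10)
L(c, F) = -⅛ (L(c, F) = 1/(0 + (-25 - 3*(-3))/(5 - 3)) = 1/(0 + (-25 + 9)/2) = 1/(0 + (½)*(-16)) = 1/(0 - 8) = 1/(-8) = -⅛)
(L(8, a(O)) - 86)² = (-⅛ - 86)² = (-689/8)² = 474721/64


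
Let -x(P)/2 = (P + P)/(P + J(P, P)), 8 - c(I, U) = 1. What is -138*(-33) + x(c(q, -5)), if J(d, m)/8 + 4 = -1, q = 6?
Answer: 150310/33 ≈ 4554.9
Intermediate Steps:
J(d, m) = -40 (J(d, m) = -32 + 8*(-1) = -32 - 8 = -40)
c(I, U) = 7 (c(I, U) = 8 - 1*1 = 8 - 1 = 7)
x(P) = -4*P/(-40 + P) (x(P) = -2*(P + P)/(P - 40) = -2*2*P/(-40 + P) = -4*P/(-40 + P))
-138*(-33) + x(c(q, -5)) = -138*(-33) - 4*7/(-40 + 7) = 4554 - 4*7/(-33) = 4554 - 4*7*(-1/33) = 4554 + 28/33 = 150310/33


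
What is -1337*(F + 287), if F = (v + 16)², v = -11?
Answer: -417144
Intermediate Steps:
F = 25 (F = (-11 + 16)² = 5² = 25)
-1337*(F + 287) = -1337*(25 + 287) = -1337*312 = -417144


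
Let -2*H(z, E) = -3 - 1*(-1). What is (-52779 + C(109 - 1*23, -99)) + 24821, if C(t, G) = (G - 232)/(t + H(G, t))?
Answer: -2432677/87 ≈ -27962.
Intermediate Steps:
H(z, E) = 1 (H(z, E) = -(-3 - 1*(-1))/2 = -(-3 + 1)/2 = -1/2*(-2) = 1)
C(t, G) = (-232 + G)/(1 + t) (C(t, G) = (G - 232)/(t + 1) = (-232 + G)/(1 + t))
(-52779 + C(109 - 1*23, -99)) + 24821 = (-52779 + (-232 - 99)/(1 + (109 - 1*23))) + 24821 = (-52779 - 331/(1 + (109 - 23))) + 24821 = (-52779 - 331/(1 + 86)) + 24821 = (-52779 - 331/87) + 24821 = -4592104/87 + 24821 = -2432677/87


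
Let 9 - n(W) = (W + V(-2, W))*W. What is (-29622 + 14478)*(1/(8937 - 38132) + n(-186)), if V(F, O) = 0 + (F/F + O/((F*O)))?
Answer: 15250800500664/29195 ≈ 5.2238e+8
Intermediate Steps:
V(F, O) = 1 + 1/F (V(F, O) = 0 + (1 + O*(1/(F*O))) = 0 + (1 + 1/F) = 1 + 1/F)
n(W) = 9 - W*(½ + W) (n(W) = 9 - (W + (1 - 2)/(-2))*W = 9 - (W - ½*(-1))*W = 9 - (W + ½)*W = 9 - (½ + W)*W = 9 - W*(½ + W))
(-29622 + 14478)*(1/(8937 - 38132) + n(-186)) = (-29622 + 14478)*(1/(8937 - 38132) + (9 - 1*(-186)² - ½*(-186))) = -15144*(1/(-29195) + (9 - 1*34596 + 93)) = -15144*(-1/29195 + (9 - 34596 + 93)) = -15144*(-1/29195 - 34494) = -15144*(-1007052331/29195) = 15250800500664/29195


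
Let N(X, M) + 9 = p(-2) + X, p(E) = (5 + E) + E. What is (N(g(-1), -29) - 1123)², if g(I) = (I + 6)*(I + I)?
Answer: 1301881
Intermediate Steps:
p(E) = 5 + 2*E
g(I) = 2*I*(6 + I) (g(I) = (6 + I)*(2*I) = 2*I*(6 + I))
N(X, M) = -8 + X (N(X, M) = -9 + ((5 + 2*(-2)) + X) = -9 + ((5 - 4) + X) = -9 + (1 + X) = -8 + X)
(N(g(-1), -29) - 1123)² = ((-8 + 2*(-1)*(6 - 1)) - 1123)² = ((-8 + 2*(-1)*5) - 1123)² = ((-8 - 10) - 1123)² = (-18 - 1123)² = (-1141)² = 1301881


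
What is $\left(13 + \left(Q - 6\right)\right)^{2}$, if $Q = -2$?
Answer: $25$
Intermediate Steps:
$\left(13 + \left(Q - 6\right)\right)^{2} = \left(13 - 8\right)^{2} = 5^{2} = 25$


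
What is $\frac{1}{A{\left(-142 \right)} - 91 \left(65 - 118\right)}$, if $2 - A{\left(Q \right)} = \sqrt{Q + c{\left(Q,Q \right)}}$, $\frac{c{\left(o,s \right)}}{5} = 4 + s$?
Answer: $\frac{i}{8 \sqrt{13} + 4825 i} \approx 0.00020725 + 1.2389 \cdot 10^{-6} i$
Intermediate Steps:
$c{\left(o,s \right)} = 20 + 5 s$ ($c{\left(o,s \right)} = 5 \left(4 + s\right) = 20 + 5 s$)
$A{\left(Q \right)} = 2 - \sqrt{20 + 6 Q}$ ($A{\left(Q \right)} = 2 - \sqrt{Q + \left(20 + 5 Q\right)} = 2 - \sqrt{20 + 6 Q}$)
$\frac{1}{A{\left(-142 \right)} - 91 \left(65 - 118\right)} = \frac{1}{\left(2 - \sqrt{20 + 6 \left(-142\right)}\right) - 91 \left(65 - 118\right)} = \frac{1}{\left(2 - \sqrt{20 - 852}\right) - -4823} = \frac{1}{\left(2 - \sqrt{-832}\right) + 4823} = \frac{1}{\left(2 - 8 i \sqrt{13}\right) + 4823} = \frac{1}{4825 - 8 i \sqrt{13}}$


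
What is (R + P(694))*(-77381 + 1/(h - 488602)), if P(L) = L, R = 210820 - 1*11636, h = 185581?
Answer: -1562250978701252/101007 ≈ -1.5467e+10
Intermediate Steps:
R = 199184 (R = 210820 - 11636 = 199184)
(R + P(694))*(-77381 + 1/(h - 488602)) = (199184 + 694)*(-77381 + 1/(185581 - 488602)) = 199878*(-77381 + 1/(-303021)) = 199878*(-77381 - 1/303021) = 199878*(-23448068002/303021) = -1562250978701252/101007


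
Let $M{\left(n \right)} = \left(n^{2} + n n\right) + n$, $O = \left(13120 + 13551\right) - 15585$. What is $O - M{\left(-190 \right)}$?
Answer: $-60924$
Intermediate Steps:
$O = 11086$ ($O = 26671 - 15585 = 11086$)
$M{\left(n \right)} = n + 2 n^{2}$ ($M{\left(n \right)} = \left(n^{2} + n^{2}\right) + n = 2 n^{2} + n = n + 2 n^{2}$)
$O - M{\left(-190 \right)} = 11086 - - 190 \left(1 + 2 \left(-190\right)\right) = 11086 - - 190 \left(1 - 380\right) = 11086 - \left(-190\right) \left(-379\right) = 11086 - 72010 = -60924$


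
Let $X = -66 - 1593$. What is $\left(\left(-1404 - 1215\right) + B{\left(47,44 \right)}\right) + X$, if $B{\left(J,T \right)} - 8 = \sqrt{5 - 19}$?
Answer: $-4270 + i \sqrt{14} \approx -4270.0 + 3.7417 i$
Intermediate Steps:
$X = -1659$ ($X = -66 - 1593 = -1659$)
$B{\left(J,T \right)} = 8 + i \sqrt{14}$ ($B{\left(J,T \right)} = 8 + \sqrt{5 - 19} = 8 + \sqrt{-14} = 8 + i \sqrt{14}$)
$\left(\left(-1404 - 1215\right) + B{\left(47,44 \right)}\right) + X = \left(\left(-1404 - 1215\right) + \left(8 + i \sqrt{14}\right)\right) - 1659 = \left(-2619 + \left(8 + i \sqrt{14}\right)\right) - 1659 = \left(-2611 + i \sqrt{14}\right) - 1659 = -4270 + i \sqrt{14}$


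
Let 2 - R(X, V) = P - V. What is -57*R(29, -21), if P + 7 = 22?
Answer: 1938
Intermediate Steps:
P = 15 (P = -7 + 22 = 15)
R(X, V) = -13 + V (R(X, V) = 2 - (15 - V) = 2 + (-15 + V) = -13 + V)
-57*R(29, -21) = -57*(-13 - 21) = -57*(-34) = 1938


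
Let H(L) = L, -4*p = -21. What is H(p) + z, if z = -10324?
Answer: -41275/4 ≈ -10319.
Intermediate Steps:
p = 21/4 (p = -¼*(-21) = 21/4 ≈ 5.2500)
H(p) + z = 21/4 - 10324 = -41275/4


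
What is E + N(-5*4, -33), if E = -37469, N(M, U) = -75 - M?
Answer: -37524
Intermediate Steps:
E + N(-5*4, -33) = -37469 + (-75 - (-5)*4) = -37469 + (-75 - 1*(-20)) = -37469 + (-75 + 20) = -37469 - 55 = -37524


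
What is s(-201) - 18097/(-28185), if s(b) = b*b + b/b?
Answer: 1138748467/28185 ≈ 40403.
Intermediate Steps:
s(b) = 1 + b**2 (s(b) = b**2 + 1 = 1 + b**2)
s(-201) - 18097/(-28185) = (1 + (-201)**2) - 18097/(-28185) = (1 + 40401) - 18097*(-1/28185) = 40402 + 18097/28185 = 1138748467/28185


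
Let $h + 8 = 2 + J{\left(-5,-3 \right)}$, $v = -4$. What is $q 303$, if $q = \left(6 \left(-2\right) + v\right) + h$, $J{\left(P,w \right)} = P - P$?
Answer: $-6666$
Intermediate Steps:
$J{\left(P,w \right)} = 0$
$h = -6$ ($h = -8 + \left(2 + 0\right) = -8 + 2 = -6$)
$q = -22$ ($q = \left(6 \left(-2\right) - 4\right) - 6 = \left(-12 - 4\right) - 6 = -16 - 6 = -22$)
$q 303 = \left(-22\right) 303 = -6666$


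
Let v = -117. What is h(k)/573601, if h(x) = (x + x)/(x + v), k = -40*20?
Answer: 1600/525992117 ≈ 3.0419e-6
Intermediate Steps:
k = -800
h(x) = 2*x/(-117 + x) (h(x) = (x + x)/(x - 117) = (2*x)/(-117 + x) = 2*x/(-117 + x))
h(k)/573601 = (2*(-800)/(-117 - 800))/573601 = (2*(-800)/(-917))*(1/573601) = (2*(-800)*(-1/917))*(1/573601) = (1600/917)*(1/573601) = 1600/525992117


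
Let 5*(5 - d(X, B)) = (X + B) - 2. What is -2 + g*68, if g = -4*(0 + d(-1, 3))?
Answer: -1362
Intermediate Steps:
d(X, B) = 27/5 - B/5 - X/5 (d(X, B) = 5 - ((X + B) - 2)/5 = 5 - ((B + X) - 2)/5 = 5 - (-2 + B + X)/5 = 5 + (⅖ - B/5 - X/5) = 27/5 - B/5 - X/5)
g = -20 (g = -4*(0 + (27/5 - ⅕*3 - ⅕*(-1))) = -4*(0 + (27/5 - ⅗ + ⅕)) = -4*(0 + 5) = -4*5 = -20)
-2 + g*68 = -2 - 20*68 = -2 - 1360 = -1362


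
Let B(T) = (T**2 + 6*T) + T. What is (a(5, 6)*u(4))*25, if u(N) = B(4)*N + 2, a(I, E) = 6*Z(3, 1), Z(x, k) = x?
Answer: 80100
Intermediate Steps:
B(T) = T**2 + 7*T
a(I, E) = 18 (a(I, E) = 6*3 = 18)
u(N) = 2 + 44*N (u(N) = (4*(7 + 4))*N + 2 = (4*11)*N + 2 = 44*N + 2 = 2 + 44*N)
(a(5, 6)*u(4))*25 = (18*(2 + 44*4))*25 = (18*(2 + 176))*25 = (18*178)*25 = 3204*25 = 80100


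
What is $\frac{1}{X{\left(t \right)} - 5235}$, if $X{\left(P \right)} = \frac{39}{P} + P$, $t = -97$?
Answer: $- \frac{97}{517243} \approx -0.00018753$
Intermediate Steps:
$X{\left(P \right)} = P + \frac{39}{P}$
$\frac{1}{X{\left(t \right)} - 5235} = \frac{1}{\left(-97 + \frac{39}{-97}\right) - 5235} = \frac{1}{\left(-97 + 39 \left(- \frac{1}{97}\right)\right) - 5235} = \frac{1}{\left(-97 - \frac{39}{97}\right) - 5235} = \frac{1}{- \frac{9448}{97} - 5235} = \frac{1}{- \frac{517243}{97}} = - \frac{97}{517243}$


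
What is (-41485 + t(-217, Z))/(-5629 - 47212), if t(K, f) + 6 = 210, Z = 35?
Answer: 41281/52841 ≈ 0.78123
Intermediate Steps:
t(K, f) = 204 (t(K, f) = -6 + 210 = 204)
(-41485 + t(-217, Z))/(-5629 - 47212) = (-41485 + 204)/(-5629 - 47212) = -41281/(-52841) = -41281*(-1/52841) = 41281/52841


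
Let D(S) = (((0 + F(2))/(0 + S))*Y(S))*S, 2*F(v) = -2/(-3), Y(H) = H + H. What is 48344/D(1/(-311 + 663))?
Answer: 25525632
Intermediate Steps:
Y(H) = 2*H
F(v) = ⅓ (F(v) = (-2/(-3))/2 = (-2*(-⅓))/2 = (½)*(⅔) = ⅓)
D(S) = 2*S/3 (D(S) = (((0 + ⅓)/(0 + S))*(2*S))*S = ((1/(3*S))*(2*S))*S = 2*S/3)
48344/D(1/(-311 + 663)) = 48344/((2/(3*(-311 + 663)))) = 48344/(((⅔)/352)) = 48344/(((⅔)*(1/352))) = 48344/(1/528) = 48344*528 = 25525632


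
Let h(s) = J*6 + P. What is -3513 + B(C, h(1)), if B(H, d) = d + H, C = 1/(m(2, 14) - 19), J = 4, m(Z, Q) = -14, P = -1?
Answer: -115171/33 ≈ -3490.0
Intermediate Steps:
C = -1/33 (C = 1/(-14 - 19) = 1/(-33) = -1/33 ≈ -0.030303)
h(s) = 23 (h(s) = 4*6 - 1 = 24 - 1 = 23)
B(H, d) = H + d
-3513 + B(C, h(1)) = -3513 + (-1/33 + 23) = -3513 + 758/33 = -115171/33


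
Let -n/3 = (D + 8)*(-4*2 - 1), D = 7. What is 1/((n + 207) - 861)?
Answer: -1/249 ≈ -0.0040161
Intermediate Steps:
n = 405 (n = -3*(7 + 8)*(-4*2 - 1) = -45*(-8 - 1) = -45*(-9) = -3*(-135) = 405)
1/((n + 207) - 861) = 1/((405 + 207) - 861) = 1/(612 - 861) = 1/(-249) = -1/249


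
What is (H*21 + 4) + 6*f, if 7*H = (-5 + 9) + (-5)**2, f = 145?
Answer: 961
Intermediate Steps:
H = 29/7 (H = ((-5 + 9) + (-5)**2)/7 = (4 + 25)/7 = (1/7)*29 = 29/7 ≈ 4.1429)
(H*21 + 4) + 6*f = ((29/7)*21 + 4) + 6*145 = (87 + 4) + 870 = 91 + 870 = 961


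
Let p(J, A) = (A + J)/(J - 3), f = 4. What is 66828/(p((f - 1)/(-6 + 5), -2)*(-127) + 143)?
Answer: 400968/223 ≈ 1798.1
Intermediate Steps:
p(J, A) = (A + J)/(-3 + J)
66828/(p((f - 1)/(-6 + 5), -2)*(-127) + 143) = 66828/(((-2 + (4 - 1)/(-6 + 5))/(-3 + (4 - 1)/(-6 + 5)))*(-127) + 143) = 66828/(((-2 + 3/(-1))/(-3 + 3/(-1)))*(-127) + 143) = 66828/(((-2 + 3*(-1))/(-3 + 3*(-1)))*(-127) + 143) = 66828/(((-2 - 3)/(-3 - 3))*(-127) + 143) = 66828/((-5/(-6))*(-127) + 143) = 66828/(-⅙*(-5)*(-127) + 143) = 66828/((⅚)*(-127) + 143) = 66828/(-635/6 + 143) = 66828/(223/6) = 66828*(6/223) = 400968/223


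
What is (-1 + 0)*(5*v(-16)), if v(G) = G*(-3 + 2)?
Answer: -80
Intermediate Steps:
v(G) = -G (v(G) = G*(-1) = -G)
(-1 + 0)*(5*v(-16)) = (-1 + 0)*(5*(-1*(-16))) = -5*16 = -1*80 = -80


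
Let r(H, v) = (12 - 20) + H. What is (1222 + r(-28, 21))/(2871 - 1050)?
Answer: 1186/1821 ≈ 0.65129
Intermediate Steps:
r(H, v) = -8 + H
(1222 + r(-28, 21))/(2871 - 1050) = (1222 + (-8 - 28))/(2871 - 1050) = (1222 - 36)/1821 = 1186*(1/1821) = 1186/1821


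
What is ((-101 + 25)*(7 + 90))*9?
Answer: -66348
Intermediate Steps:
((-101 + 25)*(7 + 90))*9 = -76*97*9 = -7372*9 = -66348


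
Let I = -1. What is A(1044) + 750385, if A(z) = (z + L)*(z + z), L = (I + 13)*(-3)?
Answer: 2855089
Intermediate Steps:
L = -36 (L = (-1 + 13)*(-3) = 12*(-3) = -36)
A(z) = 2*z*(-36 + z) (A(z) = (z - 36)*(z + z) = (-36 + z)*(2*z) = 2*z*(-36 + z))
A(1044) + 750385 = 2*1044*(-36 + 1044) + 750385 = 2*1044*1008 + 750385 = 2104704 + 750385 = 2855089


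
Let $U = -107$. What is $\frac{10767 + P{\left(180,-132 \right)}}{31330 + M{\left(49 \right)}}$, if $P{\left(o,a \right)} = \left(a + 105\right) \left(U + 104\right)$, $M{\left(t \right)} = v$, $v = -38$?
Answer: $\frac{2712}{7823} \approx 0.34667$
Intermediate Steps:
$M{\left(t \right)} = -38$
$P{\left(o,a \right)} = -315 - 3 a$ ($P{\left(o,a \right)} = \left(a + 105\right) \left(-107 + 104\right) = \left(105 + a\right) \left(-3\right) = -315 - 3 a$)
$\frac{10767 + P{\left(180,-132 \right)}}{31330 + M{\left(49 \right)}} = \frac{10767 - -81}{31330 - 38} = \frac{10767 + \left(-315 + 396\right)}{31292} = \left(10767 + 81\right) \frac{1}{31292} = 10848 \cdot \frac{1}{31292} = \frac{2712}{7823}$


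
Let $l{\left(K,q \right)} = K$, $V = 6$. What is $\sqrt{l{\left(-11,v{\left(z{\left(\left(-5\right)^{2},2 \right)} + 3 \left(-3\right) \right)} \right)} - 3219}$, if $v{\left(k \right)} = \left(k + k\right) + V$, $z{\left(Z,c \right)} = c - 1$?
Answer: $i \sqrt{3230} \approx 56.833 i$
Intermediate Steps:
$z{\left(Z,c \right)} = -1 + c$
$v{\left(k \right)} = 6 + 2 k$ ($v{\left(k \right)} = \left(k + k\right) + 6 = 2 k + 6 = 6 + 2 k$)
$\sqrt{l{\left(-11,v{\left(z{\left(\left(-5\right)^{2},2 \right)} + 3 \left(-3\right) \right)} \right)} - 3219} = \sqrt{-11 - 3219} = \sqrt{-3230} = i \sqrt{3230}$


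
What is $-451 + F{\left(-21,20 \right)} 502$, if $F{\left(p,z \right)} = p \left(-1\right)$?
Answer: $10091$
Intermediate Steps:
$F{\left(p,z \right)} = - p$
$-451 + F{\left(-21,20 \right)} 502 = -451 + \left(-1\right) \left(-21\right) 502 = -451 + 21 \cdot 502 = -451 + 10542 = 10091$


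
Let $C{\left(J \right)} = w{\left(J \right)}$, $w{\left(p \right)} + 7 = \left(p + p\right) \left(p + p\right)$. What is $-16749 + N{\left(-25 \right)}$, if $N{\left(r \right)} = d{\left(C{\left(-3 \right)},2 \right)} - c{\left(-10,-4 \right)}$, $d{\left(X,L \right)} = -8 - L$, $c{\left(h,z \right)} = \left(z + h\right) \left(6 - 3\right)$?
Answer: $-16717$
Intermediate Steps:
$w{\left(p \right)} = -7 + 4 p^{2}$ ($w{\left(p \right)} = -7 + \left(p + p\right) \left(p + p\right) = -7 + 2 p 2 p = -7 + 4 p^{2}$)
$C{\left(J \right)} = -7 + 4 J^{2}$
$c{\left(h,z \right)} = 3 h + 3 z$ ($c{\left(h,z \right)} = \left(h + z\right) 3 = 3 h + 3 z$)
$N{\left(r \right)} = 32$ ($N{\left(r \right)} = \left(-8 - 2\right) - \left(3 \left(-10\right) + 3 \left(-4\right)\right) = \left(-8 - 2\right) - \left(-30 - 12\right) = -10 - -42 = -10 + 42 = 32$)
$-16749 + N{\left(-25 \right)} = -16749 + 32 = -16717$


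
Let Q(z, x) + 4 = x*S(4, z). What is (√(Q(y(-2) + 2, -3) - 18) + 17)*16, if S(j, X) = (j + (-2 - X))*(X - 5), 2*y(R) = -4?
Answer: 272 + 32*√2 ≈ 317.25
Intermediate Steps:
y(R) = -2 (y(R) = (½)*(-4) = -2)
S(j, X) = (-5 + X)*(-2 + j - X) (S(j, X) = (-2 + j - X)*(-5 + X) = (-5 + X)*(-2 + j - X))
Q(z, x) = -4 + x*(-10 - z² + 7*z) (Q(z, x) = -4 + x*(10 - z² - 5*4 + 3*z + z*4) = -4 + x*(10 - z² - 20 + 3*z + 4*z) = -4 + x*(-10 - z² + 7*z))
(√(Q(y(-2) + 2, -3) - 18) + 17)*16 = (√((-4 - 1*(-3)*(10 + (-2 + 2)² - 7*(-2 + 2))) - 18) + 17)*16 = (√((-4 - 1*(-3)*(10 + 0² - 7*0)) - 18) + 17)*16 = (√((-4 - 1*(-3)*(10 + 0 + 0)) - 18) + 17)*16 = (√((-4 - 1*(-3)*10) - 18) + 17)*16 = (√((-4 + 30) - 18) + 17)*16 = (√(26 - 18) + 17)*16 = (√8 + 17)*16 = (2*√2 + 17)*16 = (17 + 2*√2)*16 = 272 + 32*√2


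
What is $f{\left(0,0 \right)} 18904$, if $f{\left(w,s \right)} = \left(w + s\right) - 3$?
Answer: $-56712$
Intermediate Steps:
$f{\left(w,s \right)} = -3 + s + w$ ($f{\left(w,s \right)} = \left(s + w\right) - 3 = -3 + s + w$)
$f{\left(0,0 \right)} 18904 = \left(-3 + 0 + 0\right) 18904 = \left(-3\right) 18904 = -56712$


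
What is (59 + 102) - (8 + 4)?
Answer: 149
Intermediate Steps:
(59 + 102) - (8 + 4) = 161 - 1*12 = 161 - 12 = 149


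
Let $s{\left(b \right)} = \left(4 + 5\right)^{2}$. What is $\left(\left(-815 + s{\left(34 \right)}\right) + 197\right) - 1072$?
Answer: $-1609$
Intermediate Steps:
$s{\left(b \right)} = 81$ ($s{\left(b \right)} = 9^{2} = 81$)
$\left(\left(-815 + s{\left(34 \right)}\right) + 197\right) - 1072 = \left(\left(-815 + 81\right) + 197\right) - 1072 = \left(-734 + 197\right) - 1072 = -537 - 1072 = -1609$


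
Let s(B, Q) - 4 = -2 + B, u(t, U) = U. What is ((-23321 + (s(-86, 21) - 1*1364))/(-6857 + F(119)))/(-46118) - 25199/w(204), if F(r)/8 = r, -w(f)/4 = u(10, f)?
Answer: 3431171284853/111109330320 ≈ 30.881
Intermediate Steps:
w(f) = -4*f
F(r) = 8*r
s(B, Q) = 2 + B (s(B, Q) = 4 + (-2 + B) = 2 + B)
((-23321 + (s(-86, 21) - 1*1364))/(-6857 + F(119)))/(-46118) - 25199/w(204) = ((-23321 + ((2 - 86) - 1*1364))/(-6857 + 8*119))/(-46118) - 25199/((-4*204)) = ((-23321 + (-84 - 1364))/(-6857 + 952))*(-1/46118) - 25199/(-816) = ((-23321 - 1448)/(-5905))*(-1/46118) - 25199*(-1/816) = -24769*(-1/5905)*(-1/46118) + 25199/816 = (24769/5905)*(-1/46118) + 25199/816 = -24769/272326790 + 25199/816 = 3431171284853/111109330320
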